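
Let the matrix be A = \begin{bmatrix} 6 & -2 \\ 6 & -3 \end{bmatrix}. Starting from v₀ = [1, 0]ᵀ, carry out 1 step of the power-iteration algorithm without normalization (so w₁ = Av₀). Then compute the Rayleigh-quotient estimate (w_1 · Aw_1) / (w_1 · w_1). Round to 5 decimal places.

3.50000

w1 = Av₀ = (6·1 + (-2)·0; 6·1 + (-3)·0) = (6, 6)
Aw1 = (24, 18)
w1·Aw1 = 6·24 + 6·18 = 252; w1·w1 = 6·6 + 6·6 = 72
λ ≈ 252/72 = 3.50000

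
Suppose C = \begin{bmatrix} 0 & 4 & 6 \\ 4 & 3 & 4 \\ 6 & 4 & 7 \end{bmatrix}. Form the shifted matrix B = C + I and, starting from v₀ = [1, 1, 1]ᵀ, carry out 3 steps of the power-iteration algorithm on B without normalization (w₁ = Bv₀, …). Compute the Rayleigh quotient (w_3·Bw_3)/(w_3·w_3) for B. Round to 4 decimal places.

B = C + I has rows (1, 4, 6); (4, 4, 4); (6, 4, 8)
w1 = Bv₀ = (11, 12, 18)
w2 = Bw1 = (167, 164, 258)
w3 = Bw2 = (2371, 2356, 3722)
Bw3 = (34127, 33796, 53426)
w3·Bw3 = 359390065; w3·w3 = 25025661; μ ≈ 359390065/25025661 = 14.3609

μ ≈ 14.3609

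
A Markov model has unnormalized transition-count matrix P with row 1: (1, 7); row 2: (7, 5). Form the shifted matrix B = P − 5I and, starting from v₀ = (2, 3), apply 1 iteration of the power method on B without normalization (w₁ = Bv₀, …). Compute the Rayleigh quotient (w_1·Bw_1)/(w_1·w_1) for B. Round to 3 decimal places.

μ ≈ 5.129

B = P − 5I has rows (-4, 7); (7, 0)
w1 = Bv₀ = (13, 14)
Bw1 = (46, 91)
w1·Bw1 = 1872; w1·w1 = 365; μ ≈ 1872/365 = 5.129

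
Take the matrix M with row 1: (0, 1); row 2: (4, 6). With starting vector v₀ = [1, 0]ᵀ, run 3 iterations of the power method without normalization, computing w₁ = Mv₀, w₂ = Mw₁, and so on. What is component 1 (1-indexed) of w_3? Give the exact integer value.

24

w1 = Mv₀ = (0, 4)
w2 = Mw1 = (4, 24)
w3 = Mw2 = (24, 160)
The requested component of w3 is 24.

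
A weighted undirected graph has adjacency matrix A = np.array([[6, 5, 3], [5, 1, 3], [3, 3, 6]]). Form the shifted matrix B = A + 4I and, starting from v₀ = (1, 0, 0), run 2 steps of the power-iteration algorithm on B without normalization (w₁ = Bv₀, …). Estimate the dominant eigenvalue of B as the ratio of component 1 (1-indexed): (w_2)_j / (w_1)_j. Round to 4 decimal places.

B = A + 4I has rows (10, 5, 3); (5, 5, 3); (3, 3, 10)
w1 = Bv₀ = (10·1 + 5·0 + 3·0; 5·1 + 5·0 + 3·0; 3·1 + 3·0 + 10·0) = (10, 5, 3)
w2 = Bw1 = (10·10 + 5·5 + 3·3; 5·10 + 5·5 + 3·3; 3·10 + 3·5 + 10·3) = (134, 84, 75)
Ratio: 134/10 = 13.4000

13.4000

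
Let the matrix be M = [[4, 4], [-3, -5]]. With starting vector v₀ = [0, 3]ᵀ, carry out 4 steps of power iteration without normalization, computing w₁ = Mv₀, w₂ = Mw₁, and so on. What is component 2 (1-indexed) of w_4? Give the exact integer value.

471

w1 = Mv₀ = (4·0 + 4·3; (-3)·0 + (-5)·3) = (12, -15)
w2 = Mw1 = (4·12 + 4·(-15); (-3)·12 + (-5)·(-15)) = (-12, 39)
w3 = Mw2 = (108, -159)
w4 = Mw3 = (-204, 471)
The requested component of w4 is 471.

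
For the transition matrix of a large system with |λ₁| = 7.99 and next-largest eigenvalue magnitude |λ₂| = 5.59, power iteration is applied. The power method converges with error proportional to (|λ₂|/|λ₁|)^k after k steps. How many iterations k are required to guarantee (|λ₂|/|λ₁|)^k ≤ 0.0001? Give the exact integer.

26

|λ₂/λ₁| = 5.59/7.99 = 0.69962
Need k ≥ ln(0.0001) / ln(0.69962) = -9.2103 / -0.3572 ≈ 25.784
Smallest integer k satisfying the bound: 26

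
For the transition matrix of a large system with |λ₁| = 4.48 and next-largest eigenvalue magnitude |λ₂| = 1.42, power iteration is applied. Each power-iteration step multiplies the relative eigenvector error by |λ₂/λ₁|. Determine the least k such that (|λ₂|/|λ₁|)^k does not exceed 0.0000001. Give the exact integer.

15

|λ₂/λ₁| = 1.42/4.48 = 0.31696
Need k ≥ ln(0.0000001) / ln(0.31696) = -16.1181 / -1.1490 ≈ 14.028
Smallest integer k satisfying the bound: 15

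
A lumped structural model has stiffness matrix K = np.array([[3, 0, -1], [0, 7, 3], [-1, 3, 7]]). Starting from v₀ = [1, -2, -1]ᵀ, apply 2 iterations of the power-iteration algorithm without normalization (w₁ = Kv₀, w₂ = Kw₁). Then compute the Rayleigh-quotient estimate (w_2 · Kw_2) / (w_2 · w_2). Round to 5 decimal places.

w1 = Kv₀ = (3·1 + 0·(-2) + (-1)·(-1); 0·1 + 7·(-2) + 3·(-1); (-1)·1 + 3·(-2) + 7·(-1)) = (4, -17, -14)
w2 = Kw1 = (3·4 + 0·(-17) + (-1)·(-14); 0·4 + 7·(-17) + 3·(-14); (-1)·4 + 3·(-17) + 7·(-14)) = (26, -161, -153)
Kw2 = (231, -1586, -1580)
w2·Kw2 = 26·231 + (-161)·(-1586) + (-153)·(-1580) = 503092; w2·w2 = 26·26 + (-161)·(-161) + (-153)·(-153) = 50006
λ ≈ 503092/50006 = 10.06063

λ ≈ 10.06063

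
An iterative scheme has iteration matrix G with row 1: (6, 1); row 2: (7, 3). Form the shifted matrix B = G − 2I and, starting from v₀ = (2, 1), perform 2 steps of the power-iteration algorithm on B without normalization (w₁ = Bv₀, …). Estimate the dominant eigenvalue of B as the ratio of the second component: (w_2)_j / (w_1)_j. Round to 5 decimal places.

5.20000

B = G − 2I has rows (4, 1); (7, 1)
w1 = Bv₀ = (9, 15)
w2 = Bw1 = (51, 78)
Ratio: 78/15 = 5.20000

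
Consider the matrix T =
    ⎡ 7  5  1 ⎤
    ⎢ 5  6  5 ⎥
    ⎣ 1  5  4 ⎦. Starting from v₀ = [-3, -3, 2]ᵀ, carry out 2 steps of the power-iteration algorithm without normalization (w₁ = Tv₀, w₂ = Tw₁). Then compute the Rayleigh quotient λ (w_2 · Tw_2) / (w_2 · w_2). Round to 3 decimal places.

w1 = Tv₀ = (7·(-3) + 5·(-3) + 1·2; 5·(-3) + 6·(-3) + 5·2; 1·(-3) + 5·(-3) + 4·2) = (-34, -23, -10)
w2 = Tw1 = (7·(-34) + 5·(-23) + 1·(-10); 5·(-34) + 6·(-23) + 5·(-10); 1·(-34) + 5·(-23) + 4·(-10)) = (-363, -358, -189)
Tw2 = (-4520, -4908, -2909)
w2·Tw2 = (-363)·(-4520) + (-358)·(-4908) + (-189)·(-2909) = 3947625; w2·w2 = (-363)·(-363) + (-358)·(-358) + (-189)·(-189) = 295654
λ ≈ 3947625/295654 = 13.352

λ ≈ 13.352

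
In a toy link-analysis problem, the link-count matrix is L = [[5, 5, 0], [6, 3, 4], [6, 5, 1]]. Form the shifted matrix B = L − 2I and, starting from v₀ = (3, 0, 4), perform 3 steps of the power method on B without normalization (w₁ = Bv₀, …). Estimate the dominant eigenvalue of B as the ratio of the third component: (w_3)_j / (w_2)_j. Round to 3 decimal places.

B = L − 2I has rows (3, 5, 0); (6, 1, 4); (6, 5, -1)
w1 = Bv₀ = (9, 34, 14)
w2 = Bw1 = (197, 144, 210)
w3 = Bw2 = (1311, 2166, 1692)
Ratio: 1692/210 = 8.057

8.057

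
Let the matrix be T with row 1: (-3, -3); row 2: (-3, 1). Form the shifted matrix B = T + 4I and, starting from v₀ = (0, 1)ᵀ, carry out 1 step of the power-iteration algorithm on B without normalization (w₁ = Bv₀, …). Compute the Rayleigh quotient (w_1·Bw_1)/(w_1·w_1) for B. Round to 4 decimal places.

B = T + 4I has rows (1, -3); (-3, 5)
w1 = Bv₀ = (1·0 + (-3)·1; (-3)·0 + 5·1) = (-3, 5)
Bw1 = (-18, 34)
w1·Bw1 = 224; w1·w1 = 34; μ ≈ 224/34 = 6.5882

6.5882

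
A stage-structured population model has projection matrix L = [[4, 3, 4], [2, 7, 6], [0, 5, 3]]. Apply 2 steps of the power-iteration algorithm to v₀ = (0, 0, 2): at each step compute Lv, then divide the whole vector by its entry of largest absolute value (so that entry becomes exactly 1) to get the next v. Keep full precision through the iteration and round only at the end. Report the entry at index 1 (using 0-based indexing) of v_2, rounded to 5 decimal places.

1.00000

Lv0 = (8.000000, 12.000000, 6.000000); divide by 12.000000 → v1 = (0.666667, 1.000000, 0.500000)
Lv1 = (7.666667, 11.333333, 6.500000); divide by 11.333333 → v2 = (0.676471, 1.000000, 0.573529)
Requested entry of v2: 136/136 = 1.00000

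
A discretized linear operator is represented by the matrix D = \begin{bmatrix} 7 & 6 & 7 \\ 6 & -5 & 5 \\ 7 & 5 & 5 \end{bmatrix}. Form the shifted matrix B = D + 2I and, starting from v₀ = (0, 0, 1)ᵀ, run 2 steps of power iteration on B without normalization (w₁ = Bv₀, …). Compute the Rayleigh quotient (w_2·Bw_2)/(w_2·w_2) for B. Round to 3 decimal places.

B = D + 2I has rows (9, 6, 7); (6, -3, 5); (7, 5, 7)
w1 = Bv₀ = (7, 5, 7)
w2 = Bw1 = (142, 62, 123)
Bw2 = (2511, 1281, 2165)
w2·Bw2 = 702279; w2·w2 = 39137; μ ≈ 702279/39137 = 17.944

μ ≈ 17.944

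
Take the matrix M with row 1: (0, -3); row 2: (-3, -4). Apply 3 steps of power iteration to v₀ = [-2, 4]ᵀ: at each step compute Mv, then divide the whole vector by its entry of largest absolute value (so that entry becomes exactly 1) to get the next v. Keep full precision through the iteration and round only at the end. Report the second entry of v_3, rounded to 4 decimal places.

Mv0 = (-12.00000, -10.00000); divide by -12.00000 → v1 = (1.00000, 0.83333)
Mv1 = (-2.50000, -6.33333); divide by -6.33333 → v2 = (0.39474, 1.00000)
Mv2 = (-3.00000, -5.18421); divide by -5.18421 → v3 = (0.57868, 1.00000)
Requested entry of v3: -394/-394 = 1.0000

1.0000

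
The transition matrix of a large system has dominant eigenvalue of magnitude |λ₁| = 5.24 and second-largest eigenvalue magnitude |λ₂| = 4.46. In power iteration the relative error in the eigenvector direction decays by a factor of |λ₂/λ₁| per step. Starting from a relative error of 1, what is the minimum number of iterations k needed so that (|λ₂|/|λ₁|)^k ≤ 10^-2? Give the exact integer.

29

|λ₂/λ₁| = 4.46/5.24 = 0.85115
Need k ≥ ln(10^-2) / ln(0.85115) = -4.6052 / -0.1612 ≈ 28.573
Smallest integer k satisfying the bound: 29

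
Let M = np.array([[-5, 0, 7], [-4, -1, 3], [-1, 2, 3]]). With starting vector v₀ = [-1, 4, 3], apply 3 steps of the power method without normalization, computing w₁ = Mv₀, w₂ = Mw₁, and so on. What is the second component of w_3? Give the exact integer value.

w1 = Mv₀ = ((-5)·(-1) + 0·4 + 7·3; (-4)·(-1) + (-1)·4 + 3·3; (-1)·(-1) + 2·4 + 3·3) = (26, 9, 18)
w2 = Mw1 = ((-5)·26 + 0·9 + 7·18; (-4)·26 + (-1)·9 + 3·18; (-1)·26 + 2·9 + 3·18) = (-4, -59, 46)
w3 = Mw2 = (342, 213, 24)
The requested component of w3 is 213.

213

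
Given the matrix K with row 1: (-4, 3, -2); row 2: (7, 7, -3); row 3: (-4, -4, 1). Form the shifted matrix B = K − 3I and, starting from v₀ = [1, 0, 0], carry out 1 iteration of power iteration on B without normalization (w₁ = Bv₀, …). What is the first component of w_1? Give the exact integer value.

-7

B = K − 3I has rows (-7, 3, -2); (7, 4, -3); (-4, -4, -2)
w1 = Bv₀ = ((-7)·1 + 3·0 + (-2)·0; 7·1 + 4·0 + (-3)·0; (-4)·1 + (-4)·0 + (-2)·0) = (-7, 7, -4)
Requested component of w1: -7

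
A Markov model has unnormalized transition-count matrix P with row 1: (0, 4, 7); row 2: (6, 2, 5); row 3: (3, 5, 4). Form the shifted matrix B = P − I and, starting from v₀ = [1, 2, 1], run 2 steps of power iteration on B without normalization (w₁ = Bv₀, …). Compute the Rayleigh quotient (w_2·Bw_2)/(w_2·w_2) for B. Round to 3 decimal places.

B = P − I has rows (-1, 4, 7); (6, 1, 5); (3, 5, 3)
w1 = Bv₀ = (14, 13, 16)
w2 = Bw1 = (150, 177, 155)
Bw2 = (1643, 1852, 1800)
w2·Bw2 = 853254; w2·w2 = 77854; μ ≈ 853254/77854 = 10.960

10.960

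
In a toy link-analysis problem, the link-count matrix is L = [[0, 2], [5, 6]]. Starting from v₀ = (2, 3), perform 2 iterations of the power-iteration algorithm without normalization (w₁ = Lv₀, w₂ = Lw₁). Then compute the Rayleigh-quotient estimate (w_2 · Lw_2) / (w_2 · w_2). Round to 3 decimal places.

λ ≈ 7.389

w1 = Lv₀ = (0·2 + 2·3; 5·2 + 6·3) = (6, 28)
w2 = Lw1 = (0·6 + 2·28; 5·6 + 6·28) = (56, 198)
Lw2 = (396, 1468)
w2·Lw2 = 56·396 + 198·1468 = 312840; w2·w2 = 56·56 + 198·198 = 42340
λ ≈ 312840/42340 = 7.389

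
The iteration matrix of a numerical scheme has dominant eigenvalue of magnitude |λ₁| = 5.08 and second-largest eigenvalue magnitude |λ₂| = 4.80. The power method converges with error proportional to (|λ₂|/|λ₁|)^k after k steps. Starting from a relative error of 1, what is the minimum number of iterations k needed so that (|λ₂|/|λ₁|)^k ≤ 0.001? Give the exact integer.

|λ₂/λ₁| = 4.80/5.08 = 0.94488
Need k ≥ ln(0.001) / ln(0.94488) = -6.9078 / -0.0567 ≈ 121.840
Smallest integer k satisfying the bound: 122

122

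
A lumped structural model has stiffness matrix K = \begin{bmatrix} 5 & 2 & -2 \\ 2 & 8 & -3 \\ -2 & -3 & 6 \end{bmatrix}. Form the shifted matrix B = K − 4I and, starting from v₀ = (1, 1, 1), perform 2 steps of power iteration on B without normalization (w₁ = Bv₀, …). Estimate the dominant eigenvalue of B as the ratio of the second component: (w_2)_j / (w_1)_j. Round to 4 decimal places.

μ ≈ 7.6667

B = K − 4I has rows (1, 2, -2); (2, 4, -3); (-2, -3, 2)
w1 = Bv₀ = (1·1 + 2·1 + (-2)·1; 2·1 + 4·1 + (-3)·1; (-2)·1 + (-3)·1 + 2·1) = (1, 3, -3)
w2 = Bw1 = (1·1 + 2·3 + (-2)·(-3); 2·1 + 4·3 + (-3)·(-3); (-2)·1 + (-3)·3 + 2·(-3)) = (13, 23, -17)
Ratio: 23/3 = 7.6667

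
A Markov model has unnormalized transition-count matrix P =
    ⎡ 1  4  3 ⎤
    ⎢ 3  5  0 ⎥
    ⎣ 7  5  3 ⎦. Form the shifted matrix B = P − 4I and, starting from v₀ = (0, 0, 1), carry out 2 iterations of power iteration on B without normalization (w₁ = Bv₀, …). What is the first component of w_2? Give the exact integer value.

-12

B = P − 4I has rows (-3, 4, 3); (3, 1, 0); (7, 5, -1)
w1 = Bv₀ = (3, 0, -1)
w2 = Bw1 = (-12, 9, 22)
Requested component of w2: -12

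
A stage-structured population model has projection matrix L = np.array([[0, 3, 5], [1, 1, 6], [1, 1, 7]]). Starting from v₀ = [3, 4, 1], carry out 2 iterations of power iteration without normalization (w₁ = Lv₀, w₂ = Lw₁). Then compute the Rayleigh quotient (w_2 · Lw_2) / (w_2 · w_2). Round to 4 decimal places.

λ ≈ 8.8036

w1 = Lv₀ = (0·3 + 3·4 + 5·1; 1·3 + 1·4 + 6·1; 1·3 + 1·4 + 7·1) = (17, 13, 14)
w2 = Lw1 = (0·17 + 3·13 + 5·14; 1·17 + 1·13 + 6·14; 1·17 + 1·13 + 7·14) = (109, 114, 128)
Lw2 = (982, 991, 1119)
w2·Lw2 = 109·982 + 114·991 + 128·1119 = 363244; w2·w2 = 109·109 + 114·114 + 128·128 = 41261
λ ≈ 363244/41261 = 8.8036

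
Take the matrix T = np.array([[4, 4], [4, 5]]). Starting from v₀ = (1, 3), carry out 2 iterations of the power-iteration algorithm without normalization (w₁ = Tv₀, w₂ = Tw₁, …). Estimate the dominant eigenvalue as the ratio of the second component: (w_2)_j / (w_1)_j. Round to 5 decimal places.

w1 = Tv₀ = (4·1 + 4·3; 4·1 + 5·3) = (16, 19)
w2 = Tw1 = (4·16 + 4·19; 4·16 + 5·19) = (140, 159)
Ratio at component: 159 / 19 = 8.36842

8.36842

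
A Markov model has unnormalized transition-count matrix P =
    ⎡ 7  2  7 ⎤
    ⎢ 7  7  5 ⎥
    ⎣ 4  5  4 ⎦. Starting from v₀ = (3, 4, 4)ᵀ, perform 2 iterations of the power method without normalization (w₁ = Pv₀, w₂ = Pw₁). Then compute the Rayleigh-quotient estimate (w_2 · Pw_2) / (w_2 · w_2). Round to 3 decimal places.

w1 = Pv₀ = (7·3 + 2·4 + 7·4; 7·3 + 7·4 + 5·4; 4·3 + 5·4 + 4·4) = (57, 69, 48)
w2 = Pw1 = (7·57 + 2·69 + 7·48; 7·57 + 7·69 + 5·48; 4·57 + 5·69 + 4·48) = (873, 1122, 765)
Pw2 = (13710, 17790, 12162)
w2·Pw2 = 873·13710 + 1122·17790 + 765·12162 = 41233140; w2·w2 = 873·873 + 1122·1122 + 765·765 = 2606238
λ ≈ 41233140/2606238 = 15.821

15.821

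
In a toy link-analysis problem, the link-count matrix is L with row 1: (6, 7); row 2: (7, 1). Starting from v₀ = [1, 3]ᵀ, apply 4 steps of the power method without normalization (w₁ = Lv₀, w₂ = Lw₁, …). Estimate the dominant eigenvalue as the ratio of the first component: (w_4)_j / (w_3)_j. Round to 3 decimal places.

w1 = Lv₀ = (27, 10)
w2 = Lw1 = (232, 199)
w3 = Lw2 = (2785, 1823)
w4 = Lw3 = (29471, 21318)
Ratio at component: 29471 / 2785 = 10.582

λ ≈ 10.582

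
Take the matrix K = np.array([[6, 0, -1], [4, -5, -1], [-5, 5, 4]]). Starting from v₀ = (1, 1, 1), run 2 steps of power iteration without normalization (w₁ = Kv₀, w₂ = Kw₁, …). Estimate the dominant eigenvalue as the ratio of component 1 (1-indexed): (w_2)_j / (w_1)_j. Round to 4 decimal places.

w1 = Kv₀ = (6·1 + 0·1 + (-1)·1; 4·1 + (-5)·1 + (-1)·1; (-5)·1 + 5·1 + 4·1) = (5, -2, 4)
w2 = Kw1 = (6·5 + 0·(-2) + (-1)·4; 4·5 + (-5)·(-2) + (-1)·4; (-5)·5 + 5·(-2) + 4·4) = (26, 26, -19)
Ratio at component: 26 / 5 = 5.2000

5.2000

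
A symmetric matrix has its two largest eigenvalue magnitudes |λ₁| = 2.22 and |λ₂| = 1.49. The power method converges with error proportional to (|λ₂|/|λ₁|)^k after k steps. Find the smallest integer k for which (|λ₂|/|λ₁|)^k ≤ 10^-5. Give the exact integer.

29

|λ₂/λ₁| = 1.49/2.22 = 0.67117
Need k ≥ ln(10^-5) / ln(0.67117) = -11.5129 / -0.3987 ≈ 28.874
Smallest integer k satisfying the bound: 29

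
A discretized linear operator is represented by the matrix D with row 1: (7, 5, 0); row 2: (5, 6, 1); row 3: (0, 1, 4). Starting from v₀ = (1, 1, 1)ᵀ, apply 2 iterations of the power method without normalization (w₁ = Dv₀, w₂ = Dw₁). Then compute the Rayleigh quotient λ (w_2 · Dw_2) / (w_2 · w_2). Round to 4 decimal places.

λ ≈ 11.5451

w1 = Dv₀ = (7·1 + 5·1 + 0·1; 5·1 + 6·1 + 1·1; 0·1 + 1·1 + 4·1) = (12, 12, 5)
w2 = Dw1 = (7·12 + 5·12 + 0·5; 5·12 + 6·12 + 1·5; 0·12 + 1·12 + 4·5) = (144, 137, 32)
Dw2 = (1693, 1574, 265)
w2·Dw2 = 144·1693 + 137·1574 + 32·265 = 467910; w2·w2 = 144·144 + 137·137 + 32·32 = 40529
λ ≈ 467910/40529 = 11.5451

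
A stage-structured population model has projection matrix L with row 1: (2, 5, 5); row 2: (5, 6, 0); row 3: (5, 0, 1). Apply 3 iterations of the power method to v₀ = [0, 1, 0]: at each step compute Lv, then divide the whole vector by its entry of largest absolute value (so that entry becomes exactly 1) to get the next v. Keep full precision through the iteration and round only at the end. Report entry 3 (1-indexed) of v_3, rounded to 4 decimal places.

0.3975

Lv0 = (5.00000, 6.00000, 0.00000); divide by 6.00000 → v1 = (0.83333, 1.00000, 0.00000)
Lv1 = (6.66667, 10.16667, 4.16667); divide by 10.16667 → v2 = (0.65574, 1.00000, 0.40984)
Lv2 = (8.36066, 9.27869, 3.68852); divide by 9.27869 → v3 = (0.90106, 1.00000, 0.39753)
Requested entry of v3: 225/566 = 0.3975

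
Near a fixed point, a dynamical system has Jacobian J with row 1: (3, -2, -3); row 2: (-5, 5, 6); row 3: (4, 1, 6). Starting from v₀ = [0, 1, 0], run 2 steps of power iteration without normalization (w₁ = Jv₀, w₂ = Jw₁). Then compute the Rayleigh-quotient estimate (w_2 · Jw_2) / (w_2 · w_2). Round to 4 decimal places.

w1 = Jv₀ = (3·0 + (-2)·1 + (-3)·0; (-5)·0 + 5·1 + 6·0; 4·0 + 1·1 + 6·0) = (-2, 5, 1)
w2 = Jw1 = (3·(-2) + (-2)·5 + (-3)·1; (-5)·(-2) + 5·5 + 6·1; 4·(-2) + 1·5 + 6·1) = (-19, 41, 3)
Jw2 = (-148, 318, -17)
w2·Jw2 = (-19)·(-148) + 41·318 + 3·(-17) = 15799; w2·w2 = (-19)·(-19) + 41·41 + 3·3 = 2051
λ ≈ 15799/2051 = 7.7031

λ ≈ 7.7031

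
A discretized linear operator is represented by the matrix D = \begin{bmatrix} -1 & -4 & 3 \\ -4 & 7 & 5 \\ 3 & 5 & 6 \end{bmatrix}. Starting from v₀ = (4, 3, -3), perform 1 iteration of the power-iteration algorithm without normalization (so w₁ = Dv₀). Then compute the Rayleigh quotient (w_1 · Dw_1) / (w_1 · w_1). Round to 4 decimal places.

w1 = Dv₀ = ((-1)·4 + (-4)·3 + 3·(-3); (-4)·4 + 7·3 + 5·(-3); 3·4 + 5·3 + 6·(-3)) = (-25, -10, 9)
Dw1 = (92, 75, -71)
w1·Dw1 = (-25)·92 + (-10)·75 + 9·(-71) = -3689; w1·w1 = (-25)·(-25) + (-10)·(-10) + 9·9 = 806
λ ≈ -3689/806 = -4.5769

λ ≈ -4.5769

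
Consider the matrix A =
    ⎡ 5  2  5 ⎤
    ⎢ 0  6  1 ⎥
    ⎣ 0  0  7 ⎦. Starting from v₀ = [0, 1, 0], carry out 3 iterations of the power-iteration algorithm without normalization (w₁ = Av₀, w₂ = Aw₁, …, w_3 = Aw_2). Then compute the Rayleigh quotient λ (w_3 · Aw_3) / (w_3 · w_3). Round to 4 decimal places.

w1 = Av₀ = (5·0 + 2·1 + 5·0; 0·0 + 6·1 + 1·0; 0·0 + 0·1 + 7·0) = (2, 6, 0)
w2 = Aw1 = (5·2 + 2·6 + 5·0; 0·2 + 6·6 + 1·0; 0·2 + 0·6 + 7·0) = (22, 36, 0)
w3 = Aw2 = (182, 216, 0)
Aw3 = (1342, 1296, 0)
w3·Aw3 = 182·1342 + 216·1296 + 0·0 = 524180; w3·w3 = 182·182 + 216·216 + 0·0 = 79780
λ ≈ 524180/79780 = 6.5703

λ ≈ 6.5703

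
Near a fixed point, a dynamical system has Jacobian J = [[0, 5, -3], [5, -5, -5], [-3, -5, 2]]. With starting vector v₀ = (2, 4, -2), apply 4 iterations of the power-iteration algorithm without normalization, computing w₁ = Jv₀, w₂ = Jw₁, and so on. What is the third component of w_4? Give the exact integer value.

w1 = Jv₀ = (26, 0, -30)
w2 = Jw1 = (90, 280, -138)
w3 = Jw2 = (1814, -260, -1946)
w4 = Jw3 = (4538, 20100, -8034)
The requested component of w4 is -8034.

-8034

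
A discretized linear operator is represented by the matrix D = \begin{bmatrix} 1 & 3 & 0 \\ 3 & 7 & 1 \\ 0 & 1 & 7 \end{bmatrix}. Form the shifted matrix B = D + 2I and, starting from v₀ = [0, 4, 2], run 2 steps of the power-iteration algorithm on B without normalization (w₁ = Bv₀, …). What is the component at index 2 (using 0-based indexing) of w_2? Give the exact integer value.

236

B = D + 2I has rows (3, 3, 0); (3, 9, 1); (0, 1, 9)
w1 = Bv₀ = (12, 38, 22)
w2 = Bw1 = (150, 400, 236)
Requested component of w2: 236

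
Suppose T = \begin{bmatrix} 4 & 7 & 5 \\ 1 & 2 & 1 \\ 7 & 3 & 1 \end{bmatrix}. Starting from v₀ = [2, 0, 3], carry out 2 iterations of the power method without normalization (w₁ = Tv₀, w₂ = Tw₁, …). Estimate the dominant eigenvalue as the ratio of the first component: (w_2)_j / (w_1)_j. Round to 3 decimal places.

w1 = Tv₀ = (23, 5, 17)
w2 = Tw1 = (212, 50, 193)
Ratio at component: 212 / 23 = 9.217

λ ≈ 9.217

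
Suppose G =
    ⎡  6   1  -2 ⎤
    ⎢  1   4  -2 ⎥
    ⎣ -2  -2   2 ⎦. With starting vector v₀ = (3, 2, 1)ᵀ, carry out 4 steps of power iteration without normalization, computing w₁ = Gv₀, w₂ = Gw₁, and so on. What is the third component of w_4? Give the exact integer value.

w1 = Gv₀ = (6·3 + 1·2 + (-2)·1; 1·3 + 4·2 + (-2)·1; (-2)·3 + (-2)·2 + 2·1) = (18, 9, -8)
w2 = Gw1 = (6·18 + 1·9 + (-2)·(-8); 1·18 + 4·9 + (-2)·(-8); (-2)·18 + (-2)·9 + 2·(-8)) = (133, 70, -70)
w3 = Gw2 = (1008, 553, -546)
w4 = Gw3 = (7693, 4312, -4214)
The requested component of w4 is -4214.

-4214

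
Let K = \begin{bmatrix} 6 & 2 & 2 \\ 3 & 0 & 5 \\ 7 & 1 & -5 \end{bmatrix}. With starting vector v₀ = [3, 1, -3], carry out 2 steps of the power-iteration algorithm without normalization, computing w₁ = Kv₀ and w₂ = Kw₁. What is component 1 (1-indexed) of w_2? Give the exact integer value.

146

w1 = Kv₀ = (14, -6, 37)
w2 = Kw1 = (146, 227, -93)
The requested component of w2 is 146.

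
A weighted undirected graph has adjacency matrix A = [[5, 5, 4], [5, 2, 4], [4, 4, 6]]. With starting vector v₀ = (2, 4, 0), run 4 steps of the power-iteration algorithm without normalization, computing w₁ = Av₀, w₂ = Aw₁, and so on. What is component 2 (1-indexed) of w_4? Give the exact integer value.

w1 = Av₀ = (30, 18, 24)
w2 = Aw1 = (336, 282, 336)
w3 = Aw2 = (4434, 3588, 4488)
w4 = Aw3 = (58062, 47298, 59016)
The requested component of w4 is 47298.

47298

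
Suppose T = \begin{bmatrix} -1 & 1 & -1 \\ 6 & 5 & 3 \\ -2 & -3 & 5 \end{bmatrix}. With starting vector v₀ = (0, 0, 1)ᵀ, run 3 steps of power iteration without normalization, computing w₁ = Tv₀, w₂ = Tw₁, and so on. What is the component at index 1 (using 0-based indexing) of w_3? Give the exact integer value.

w1 = Tv₀ = ((-1)·0 + 1·0 + (-1)·1; 6·0 + 5·0 + 3·1; (-2)·0 + (-3)·0 + 5·1) = (-1, 3, 5)
w2 = Tw1 = ((-1)·(-1) + 1·3 + (-1)·5; 6·(-1) + 5·3 + 3·5; (-2)·(-1) + (-3)·3 + 5·5) = (-1, 24, 18)
w3 = Tw2 = (7, 168, 20)
The requested component of w3 is 168.

168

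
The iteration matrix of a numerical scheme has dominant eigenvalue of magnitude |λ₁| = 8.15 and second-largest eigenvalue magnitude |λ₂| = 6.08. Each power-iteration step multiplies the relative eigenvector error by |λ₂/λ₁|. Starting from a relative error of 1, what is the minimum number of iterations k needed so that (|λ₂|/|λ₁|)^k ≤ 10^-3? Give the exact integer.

|λ₂/λ₁| = 6.08/8.15 = 0.74601
Need k ≥ ln(10^-3) / ln(0.74601) = -6.9078 / -0.2930 ≈ 23.575
Smallest integer k satisfying the bound: 24

24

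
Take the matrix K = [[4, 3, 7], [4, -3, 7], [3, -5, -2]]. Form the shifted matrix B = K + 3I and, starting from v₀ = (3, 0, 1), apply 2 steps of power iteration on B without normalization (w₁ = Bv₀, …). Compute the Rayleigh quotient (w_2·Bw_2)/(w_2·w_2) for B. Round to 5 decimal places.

8.28068

B = K + 3I has rows (7, 3, 7); (4, 0, 7); (3, -5, 1)
w1 = Bv₀ = (7·3 + 3·0 + 7·1; 4·3 + 0·0 + 7·1; 3·3 + (-5)·0 + 1·1) = (28, 19, 10)
w2 = Bw1 = (7·28 + 3·19 + 7·10; 4·28 + 0·19 + 7·10; 3·28 + (-5)·19 + 1·10) = (323, 182, -1)
Bw2 = (2800, 1285, 58)
w2·Bw2 = 1138212; w2·w2 = 137454; μ ≈ 1138212/137454 = 8.28068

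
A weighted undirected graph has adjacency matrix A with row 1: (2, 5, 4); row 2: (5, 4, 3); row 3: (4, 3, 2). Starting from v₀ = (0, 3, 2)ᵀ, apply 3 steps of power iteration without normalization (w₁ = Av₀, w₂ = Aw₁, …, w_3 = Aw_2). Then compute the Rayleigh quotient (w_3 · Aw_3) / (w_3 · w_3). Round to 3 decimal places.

λ ≈ 10.808

w1 = Av₀ = (23, 18, 13)
w2 = Aw1 = (188, 226, 172)
w3 = Aw2 = (2194, 2360, 1774)
Aw3 = (23284, 25732, 19404)
w3·Aw3 = 2194·23284 + 2360·25732 + 1774·19404 = 146235312; w3·w3 = 2194·2194 + 2360·2360 + 1774·1774 = 13530312
λ ≈ 146235312/13530312 = 10.808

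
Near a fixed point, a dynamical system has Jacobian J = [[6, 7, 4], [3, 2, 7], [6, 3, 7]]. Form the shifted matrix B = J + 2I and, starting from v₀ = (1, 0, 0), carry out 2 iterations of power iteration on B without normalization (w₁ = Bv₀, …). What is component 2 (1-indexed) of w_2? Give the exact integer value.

78

B = J + 2I has rows (8, 7, 4); (3, 4, 7); (6, 3, 9)
w1 = Bv₀ = (8, 3, 6)
w2 = Bw1 = (109, 78, 111)
Requested component of w2: 78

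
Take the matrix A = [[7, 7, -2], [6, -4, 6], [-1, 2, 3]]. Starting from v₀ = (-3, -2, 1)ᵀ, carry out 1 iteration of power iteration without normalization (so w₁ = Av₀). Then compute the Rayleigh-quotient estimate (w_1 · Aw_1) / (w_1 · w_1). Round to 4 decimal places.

w1 = Av₀ = (7·(-3) + 7·(-2) + (-2)·1; 6·(-3) + (-4)·(-2) + 6·1; (-1)·(-3) + 2·(-2) + 3·1) = (-37, -4, 2)
Aw1 = (-291, -194, 35)
w1·Aw1 = (-37)·(-291) + (-4)·(-194) + 2·35 = 11613; w1·w1 = (-37)·(-37) + (-4)·(-4) + 2·2 = 1389
λ ≈ 11613/1389 = 8.3607

λ ≈ 8.3607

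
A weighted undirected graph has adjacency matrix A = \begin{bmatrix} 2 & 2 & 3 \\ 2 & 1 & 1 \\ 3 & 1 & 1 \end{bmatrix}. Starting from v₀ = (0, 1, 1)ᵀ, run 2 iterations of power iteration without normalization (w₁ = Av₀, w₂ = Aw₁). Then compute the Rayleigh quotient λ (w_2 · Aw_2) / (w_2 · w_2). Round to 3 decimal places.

w1 = Av₀ = (2·0 + 2·1 + 3·1; 2·0 + 1·1 + 1·1; 3·0 + 1·1 + 1·1) = (5, 2, 2)
w2 = Aw1 = (2·5 + 2·2 + 3·2; 2·5 + 1·2 + 1·2; 3·5 + 1·2 + 1·2) = (20, 14, 19)
Aw2 = (125, 73, 93)
w2·Aw2 = 20·125 + 14·73 + 19·93 = 5289; w2·w2 = 20·20 + 14·14 + 19·19 = 957
λ ≈ 5289/957 = 5.527

λ ≈ 5.527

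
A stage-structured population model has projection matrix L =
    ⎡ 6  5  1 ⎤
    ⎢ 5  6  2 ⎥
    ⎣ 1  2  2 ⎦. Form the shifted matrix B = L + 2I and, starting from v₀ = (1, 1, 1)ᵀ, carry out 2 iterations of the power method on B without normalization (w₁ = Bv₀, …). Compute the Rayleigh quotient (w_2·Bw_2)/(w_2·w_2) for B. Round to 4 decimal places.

B = L + 2I has rows (8, 5, 1); (5, 8, 2); (1, 2, 4)
w1 = Bv₀ = (8·1 + 5·1 + 1·1; 5·1 + 8·1 + 2·1; 1·1 + 2·1 + 4·1) = (14, 15, 7)
w2 = Bw1 = (8·14 + 5·15 + 1·7; 5·14 + 8·15 + 2·7; 1·14 + 2·15 + 4·7) = (194, 204, 72)
Bw2 = (2644, 2746, 890)
w2·Bw2 = 1137200; w2·w2 = 84436; μ ≈ 1137200/84436 = 13.4682

13.4682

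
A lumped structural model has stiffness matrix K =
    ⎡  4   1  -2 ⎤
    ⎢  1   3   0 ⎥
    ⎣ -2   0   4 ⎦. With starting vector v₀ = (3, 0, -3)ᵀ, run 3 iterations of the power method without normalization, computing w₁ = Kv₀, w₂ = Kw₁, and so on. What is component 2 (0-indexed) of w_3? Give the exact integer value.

w1 = Kv₀ = (4·3 + 1·0 + (-2)·(-3); 1·3 + 3·0 + 0·(-3); (-2)·3 + 0·0 + 4·(-3)) = (18, 3, -18)
w2 = Kw1 = (4·18 + 1·3 + (-2)·(-18); 1·18 + 3·3 + 0·(-18); (-2)·18 + 0·3 + 4·(-18)) = (111, 27, -108)
w3 = Kw2 = (687, 192, -654)
The requested component of w3 is -654.

-654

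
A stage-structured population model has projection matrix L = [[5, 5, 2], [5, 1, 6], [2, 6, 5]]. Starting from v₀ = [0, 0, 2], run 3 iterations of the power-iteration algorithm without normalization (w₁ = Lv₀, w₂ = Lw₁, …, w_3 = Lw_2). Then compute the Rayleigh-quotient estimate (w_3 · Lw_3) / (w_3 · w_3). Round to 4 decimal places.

w1 = Lv₀ = (5·0 + 5·0 + 2·2; 5·0 + 1·0 + 6·2; 2·0 + 6·0 + 5·2) = (4, 12, 10)
w2 = Lw1 = (5·4 + 5·12 + 2·10; 5·4 + 1·12 + 6·10; 2·4 + 6·12 + 5·10) = (100, 92, 130)
w3 = Lw2 = (1220, 1372, 1402)
Lw3 = (15764, 15884, 17682)
w3·Lw3 = 1220·15764 + 1372·15884 + 1402·17682 = 65815092; w3·w3 = 1220·1220 + 1372·1372 + 1402·1402 = 5336388
λ ≈ 65815092/5336388 = 12.3333

λ ≈ 12.3333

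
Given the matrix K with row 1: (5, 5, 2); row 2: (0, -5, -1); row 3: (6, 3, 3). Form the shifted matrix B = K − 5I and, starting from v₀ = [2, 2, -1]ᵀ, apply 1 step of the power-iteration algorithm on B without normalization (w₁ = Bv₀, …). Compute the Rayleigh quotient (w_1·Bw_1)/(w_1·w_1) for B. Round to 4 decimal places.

B = K − 5I has rows (0, 5, 2); (0, -10, -1); (6, 3, -2)
w1 = Bv₀ = (0·2 + 5·2 + 2·(-1); 0·2 + (-10)·2 + (-1)·(-1); 6·2 + 3·2 + (-2)·(-1)) = (8, -19, 20)
Bw1 = (-55, 170, -49)
w1·Bw1 = -4650; w1·w1 = 825; μ ≈ -4650/825 = -5.6364

-5.6364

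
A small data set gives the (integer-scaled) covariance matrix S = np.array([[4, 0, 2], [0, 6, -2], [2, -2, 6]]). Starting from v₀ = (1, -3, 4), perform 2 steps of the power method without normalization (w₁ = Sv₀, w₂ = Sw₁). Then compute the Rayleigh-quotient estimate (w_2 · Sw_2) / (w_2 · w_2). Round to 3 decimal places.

w1 = Sv₀ = (4·1 + 0·(-3) + 2·4; 0·1 + 6·(-3) + (-2)·4; 2·1 + (-2)·(-3) + 6·4) = (12, -26, 32)
w2 = Sw1 = (4·12 + 0·(-26) + 2·32; 0·12 + 6·(-26) + (-2)·32; 2·12 + (-2)·(-26) + 6·32) = (112, -220, 268)
Sw2 = (984, -1856, 2272)
w2·Sw2 = 112·984 + (-220)·(-1856) + 268·2272 = 1127424; w2·w2 = 112·112 + (-220)·(-220) + 268·268 = 132768
λ ≈ 1127424/132768 = 8.492

8.492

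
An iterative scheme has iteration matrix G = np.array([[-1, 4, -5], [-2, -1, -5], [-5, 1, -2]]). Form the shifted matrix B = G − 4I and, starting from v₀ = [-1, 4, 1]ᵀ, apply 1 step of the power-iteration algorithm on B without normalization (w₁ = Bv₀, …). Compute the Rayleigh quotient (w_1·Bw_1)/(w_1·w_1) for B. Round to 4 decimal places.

μ ≈ -6.1952

B = G − 4I has rows (-5, 4, -5); (-2, -5, -5); (-5, 1, -6)
w1 = Bv₀ = ((-5)·(-1) + 4·4 + (-5)·1; (-2)·(-1) + (-5)·4 + (-5)·1; (-5)·(-1) + 1·4 + (-6)·1) = (16, -23, 3)
Bw1 = (-187, 68, -121)
w1·Bw1 = -4919; w1·w1 = 794; μ ≈ -4919/794 = -6.1952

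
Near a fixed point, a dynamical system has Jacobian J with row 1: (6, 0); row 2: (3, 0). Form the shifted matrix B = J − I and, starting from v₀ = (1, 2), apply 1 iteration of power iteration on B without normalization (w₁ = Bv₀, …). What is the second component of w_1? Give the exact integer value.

1

B = J − I has rows (5, 0); (3, -1)
w1 = Bv₀ = (5·1 + 0·2; 3·1 + (-1)·2) = (5, 1)
Requested component of w1: 1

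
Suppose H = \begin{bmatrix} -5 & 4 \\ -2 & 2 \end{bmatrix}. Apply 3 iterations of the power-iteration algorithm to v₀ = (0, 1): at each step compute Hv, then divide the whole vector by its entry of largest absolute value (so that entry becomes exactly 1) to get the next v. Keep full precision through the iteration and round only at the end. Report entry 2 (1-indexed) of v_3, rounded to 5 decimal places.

Hv0 = (4.000000, 2.000000); divide by 4.000000 → v1 = (1.000000, 0.500000)
Hv1 = (-3.000000, -1.000000); divide by -3.000000 → v2 = (1.000000, 0.333333)
Hv2 = (-3.666667, -1.333333); divide by -3.666667 → v3 = (1.000000, 0.363636)
Requested entry of v3: 16/44 = 0.36364

0.36364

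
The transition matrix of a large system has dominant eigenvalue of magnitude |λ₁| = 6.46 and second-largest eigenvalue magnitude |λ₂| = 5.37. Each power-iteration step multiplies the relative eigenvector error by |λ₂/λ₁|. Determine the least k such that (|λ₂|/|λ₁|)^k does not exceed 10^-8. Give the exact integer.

|λ₂/λ₁| = 5.37/6.46 = 0.83127
Need k ≥ ln(10^-8) / ln(0.83127) = -18.4207 / -0.1848 ≈ 99.678
Smallest integer k satisfying the bound: 100

100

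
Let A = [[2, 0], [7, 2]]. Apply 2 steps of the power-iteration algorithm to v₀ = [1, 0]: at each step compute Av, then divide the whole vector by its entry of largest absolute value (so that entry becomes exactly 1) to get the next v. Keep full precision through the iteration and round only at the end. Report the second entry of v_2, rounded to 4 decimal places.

1.0000

Av0 = (2.00000, 7.00000); divide by 7.00000 → v1 = (0.28571, 1.00000)
Av1 = (0.57143, 4.00000); divide by 4.00000 → v2 = (0.14286, 1.00000)
Requested entry of v2: 28/28 = 1.0000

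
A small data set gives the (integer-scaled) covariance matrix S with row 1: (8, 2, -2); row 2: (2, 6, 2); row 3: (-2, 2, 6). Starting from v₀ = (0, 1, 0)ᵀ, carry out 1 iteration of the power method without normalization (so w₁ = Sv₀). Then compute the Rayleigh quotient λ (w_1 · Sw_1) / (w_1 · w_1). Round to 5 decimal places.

λ ≈ 8.00000

w1 = Sv₀ = (2, 6, 2)
Sw1 = (24, 44, 20)
w1·Sw1 = 2·24 + 6·44 + 2·20 = 352; w1·w1 = 2·2 + 6·6 + 2·2 = 44
λ ≈ 352/44 = 8.00000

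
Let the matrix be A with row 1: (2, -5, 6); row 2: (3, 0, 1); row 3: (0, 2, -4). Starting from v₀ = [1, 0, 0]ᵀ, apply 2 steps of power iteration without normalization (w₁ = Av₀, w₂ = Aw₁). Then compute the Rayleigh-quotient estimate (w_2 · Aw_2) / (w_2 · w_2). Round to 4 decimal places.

λ ≈ -0.3005

w1 = Av₀ = (2, 3, 0)
w2 = Aw1 = (-11, 6, 6)
Aw2 = (-16, -27, -12)
w2·Aw2 = (-11)·(-16) + 6·(-27) + 6·(-12) = -58; w2·w2 = (-11)·(-11) + 6·6 + 6·6 = 193
λ ≈ -58/193 = -0.3005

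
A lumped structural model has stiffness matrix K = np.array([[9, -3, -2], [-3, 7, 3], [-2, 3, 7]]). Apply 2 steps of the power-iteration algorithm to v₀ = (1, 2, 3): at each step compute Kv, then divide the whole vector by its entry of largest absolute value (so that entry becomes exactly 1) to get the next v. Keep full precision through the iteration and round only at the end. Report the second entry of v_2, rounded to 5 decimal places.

Kv0 = (-3.000000, 20.000000, 25.000000); divide by 25.000000 → v1 = (-0.120000, 0.800000, 1.000000)
Kv1 = (-5.480000, 8.960000, 9.640000); divide by 9.640000 → v2 = (-0.568465, 0.929461, 1.000000)
Requested entry of v2: 224/241 = 0.92946

0.92946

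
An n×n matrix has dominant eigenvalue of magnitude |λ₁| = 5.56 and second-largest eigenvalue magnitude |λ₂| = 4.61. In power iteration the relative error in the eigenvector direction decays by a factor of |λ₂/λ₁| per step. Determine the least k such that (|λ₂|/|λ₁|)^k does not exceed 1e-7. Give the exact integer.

87

|λ₂/λ₁| = 4.61/5.56 = 0.82914
Need k ≥ ln(1e-7) / ln(0.82914) = -16.1181 / -0.1874 ≈ 86.023
Smallest integer k satisfying the bound: 87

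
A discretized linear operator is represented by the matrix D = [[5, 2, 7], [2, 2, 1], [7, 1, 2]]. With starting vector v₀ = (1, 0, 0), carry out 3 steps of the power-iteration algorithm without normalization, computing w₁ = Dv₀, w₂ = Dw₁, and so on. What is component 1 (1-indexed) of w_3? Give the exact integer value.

789

w1 = Dv₀ = (5, 2, 7)
w2 = Dw1 = (78, 21, 51)
w3 = Dw2 = (789, 249, 669)
The requested component of w3 is 789.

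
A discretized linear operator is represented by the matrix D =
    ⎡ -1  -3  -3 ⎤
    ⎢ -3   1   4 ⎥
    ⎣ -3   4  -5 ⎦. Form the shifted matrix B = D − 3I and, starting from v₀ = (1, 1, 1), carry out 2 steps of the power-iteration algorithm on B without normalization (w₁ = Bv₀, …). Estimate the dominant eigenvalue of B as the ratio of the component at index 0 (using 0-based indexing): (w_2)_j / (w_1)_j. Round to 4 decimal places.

-6.4000

B = D − 3I has rows (-4, -3, -3); (-3, -2, 4); (-3, 4, -8)
w1 = Bv₀ = ((-4)·1 + (-3)·1 + (-3)·1; (-3)·1 + (-2)·1 + 4·1; (-3)·1 + 4·1 + (-8)·1) = (-10, -1, -7)
w2 = Bw1 = ((-4)·(-10) + (-3)·(-1) + (-3)·(-7); (-3)·(-10) + (-2)·(-1) + 4·(-7); (-3)·(-10) + 4·(-1) + (-8)·(-7)) = (64, 4, 82)
Ratio: 64/-10 = -6.4000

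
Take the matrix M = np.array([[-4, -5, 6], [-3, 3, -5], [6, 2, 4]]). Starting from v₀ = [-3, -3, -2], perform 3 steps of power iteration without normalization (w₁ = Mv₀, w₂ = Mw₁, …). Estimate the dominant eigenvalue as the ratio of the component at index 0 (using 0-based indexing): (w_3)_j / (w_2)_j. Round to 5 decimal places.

λ ≈ -1.24172

w1 = Mv₀ = ((-4)·(-3) + (-5)·(-3) + 6·(-2); (-3)·(-3) + 3·(-3) + (-5)·(-2); 6·(-3) + 2·(-3) + 4·(-2)) = (15, 10, -32)
w2 = Mw1 = ((-4)·15 + (-5)·10 + 6·(-32); (-3)·15 + 3·10 + (-5)·(-32); 6·15 + 2·10 + 4·(-32)) = (-302, 145, -18)
w3 = Mw2 = (375, 1431, -1594)
Ratio at component: 375 / -302 = -1.24172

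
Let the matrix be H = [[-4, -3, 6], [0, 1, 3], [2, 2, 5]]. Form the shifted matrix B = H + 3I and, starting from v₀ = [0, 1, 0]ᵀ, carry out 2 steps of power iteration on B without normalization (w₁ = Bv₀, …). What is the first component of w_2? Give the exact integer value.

B = H + 3I has rows (-1, -3, 6); (0, 4, 3); (2, 2, 8)
w1 = Bv₀ = ((-1)·0 + (-3)·1 + 6·0; 0·0 + 4·1 + 3·0; 2·0 + 2·1 + 8·0) = (-3, 4, 2)
w2 = Bw1 = ((-1)·(-3) + (-3)·4 + 6·2; 0·(-3) + 4·4 + 3·2; 2·(-3) + 2·4 + 8·2) = (3, 22, 18)
Requested component of w2: 3

3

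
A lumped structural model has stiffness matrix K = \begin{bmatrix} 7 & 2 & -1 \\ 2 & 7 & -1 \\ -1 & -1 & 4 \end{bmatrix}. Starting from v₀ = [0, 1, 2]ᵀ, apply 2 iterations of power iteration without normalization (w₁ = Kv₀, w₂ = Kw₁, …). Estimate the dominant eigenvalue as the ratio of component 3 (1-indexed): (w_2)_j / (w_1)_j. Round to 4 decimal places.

3.2857

w1 = Kv₀ = (7·0 + 2·1 + (-1)·2; 2·0 + 7·1 + (-1)·2; (-1)·0 + (-1)·1 + 4·2) = (0, 5, 7)
w2 = Kw1 = (7·0 + 2·5 + (-1)·7; 2·0 + 7·5 + (-1)·7; (-1)·0 + (-1)·5 + 4·7) = (3, 28, 23)
Ratio at component: 23 / 7 = 3.2857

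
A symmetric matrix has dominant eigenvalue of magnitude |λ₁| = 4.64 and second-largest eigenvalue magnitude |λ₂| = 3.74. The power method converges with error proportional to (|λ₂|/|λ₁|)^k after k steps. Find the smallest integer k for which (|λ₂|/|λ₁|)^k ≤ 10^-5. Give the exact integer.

|λ₂/λ₁| = 3.74/4.64 = 0.80603
Need k ≥ ln(10^-5) / ln(0.80603) = -11.5129 / -0.2156 ≈ 53.392
Smallest integer k satisfying the bound: 54

54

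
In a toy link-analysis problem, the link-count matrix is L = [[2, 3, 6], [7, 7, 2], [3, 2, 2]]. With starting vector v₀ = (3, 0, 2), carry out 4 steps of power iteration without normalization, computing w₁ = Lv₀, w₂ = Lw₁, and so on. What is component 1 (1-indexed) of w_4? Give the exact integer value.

w1 = Lv₀ = (2·3 + 3·0 + 6·2; 7·3 + 7·0 + 2·2; 3·3 + 2·0 + 2·2) = (18, 25, 13)
w2 = Lw1 = (2·18 + 3·25 + 6·13; 7·18 + 7·25 + 2·13; 3·18 + 2·25 + 2·13) = (189, 327, 130)
w3 = Lw2 = (2139, 3872, 1481)
w4 = Lw3 = (24780, 45039, 17123)
The requested component of w4 is 24780.

24780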